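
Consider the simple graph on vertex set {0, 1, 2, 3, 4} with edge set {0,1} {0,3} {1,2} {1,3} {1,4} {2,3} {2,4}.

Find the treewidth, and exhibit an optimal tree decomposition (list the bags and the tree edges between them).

Every bag has size at most 3, so the width is 3 − 1 = 2 and tw(G) ≤ 2. For the lower bound, the 3 vertices {0, 1, 3} are pairwise adjacent, and any tree decomposition puts a clique entirely inside one bag — forcing width ≥ 2. The upper and lower bounds meet at 2, so that is the treewidth.

Treewidth 2.
One optimal decomposition is:
Bags: B1 = {1, 2, 3}  B2 = {1, 2, 4}  B3 = {0, 1, 3}
Tree: B1–B2, B1–B3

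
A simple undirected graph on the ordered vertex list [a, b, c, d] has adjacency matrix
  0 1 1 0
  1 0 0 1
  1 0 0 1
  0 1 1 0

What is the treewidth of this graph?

A width-2 tree decomposition is:
Bags: B1 = {a, b, c}  B2 = {b, c, d}
Tree: B1–B2
The largest bag has 3 vertices, giving width 2; this decomposition certifies tw(G) ≤ 2. For the lower bound, G contains the cycle c–a–b–d–c, so G is not a forest; only forests have treewidth ≤ 1, hence tw(G) ≥ 2. The upper and lower bounds meet at 2, so that is the treewidth.

2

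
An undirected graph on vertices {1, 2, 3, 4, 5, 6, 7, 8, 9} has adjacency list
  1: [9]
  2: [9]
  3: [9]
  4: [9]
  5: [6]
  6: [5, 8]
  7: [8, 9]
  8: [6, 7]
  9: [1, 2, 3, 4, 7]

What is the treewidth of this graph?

A width-1 tree decomposition is:
Bags: B1 = {7, 9}  B2 = {1, 9}  B3 = {7, 8}  B4 = {3, 9}  B5 = {2, 9}  B6 = {4, 9}  B7 = {6, 8}  B8 = {5, 6}
Tree: B1–B2, B1–B3, B2–B4, B4–B5, B1–B6, B3–B7, B7–B8
Each bag holds 2 vertices, so the decomposition has width 1, which upper-bounds the treewidth. G has an edge, so its treewidth is at least 1. Combining the bounds, tw(G) = 1.

1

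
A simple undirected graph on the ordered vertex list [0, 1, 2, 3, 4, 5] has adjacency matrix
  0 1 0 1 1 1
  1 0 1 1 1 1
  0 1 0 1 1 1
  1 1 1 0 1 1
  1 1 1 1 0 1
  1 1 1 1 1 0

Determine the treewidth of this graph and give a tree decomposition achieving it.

The largest bag has 5 vertices, giving width 4; this decomposition certifies tw(G) ≤ 4. Conversely, {0, 1, 3, 4, 5} is a clique of size 5, and the vertices of any clique must share a bag in every tree decomposition; so some bag has ≥ 5 vertices and tw(G) ≥ 4. Hence tw(G) = 4 exactly.

Treewidth 4.
Bags: B1 = {1, 2, 3, 4, 5}  B2 = {0, 1, 3, 4, 5}
Tree: B1–B2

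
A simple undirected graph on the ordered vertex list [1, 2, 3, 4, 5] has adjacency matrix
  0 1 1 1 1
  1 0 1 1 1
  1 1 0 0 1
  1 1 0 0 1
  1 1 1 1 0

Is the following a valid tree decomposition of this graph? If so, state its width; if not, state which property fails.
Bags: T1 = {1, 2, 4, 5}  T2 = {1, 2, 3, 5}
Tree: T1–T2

Yes; width 3.

Checking the three conditions: (i) the bags cover all of {1, 2, 3, 4, 5}; (ii) for each edge, some bag contains both endpoints; (iii) the bags containing any fixed vertex form a subtree. All hold, so the decomposition is valid with width 4 − 1 = 3.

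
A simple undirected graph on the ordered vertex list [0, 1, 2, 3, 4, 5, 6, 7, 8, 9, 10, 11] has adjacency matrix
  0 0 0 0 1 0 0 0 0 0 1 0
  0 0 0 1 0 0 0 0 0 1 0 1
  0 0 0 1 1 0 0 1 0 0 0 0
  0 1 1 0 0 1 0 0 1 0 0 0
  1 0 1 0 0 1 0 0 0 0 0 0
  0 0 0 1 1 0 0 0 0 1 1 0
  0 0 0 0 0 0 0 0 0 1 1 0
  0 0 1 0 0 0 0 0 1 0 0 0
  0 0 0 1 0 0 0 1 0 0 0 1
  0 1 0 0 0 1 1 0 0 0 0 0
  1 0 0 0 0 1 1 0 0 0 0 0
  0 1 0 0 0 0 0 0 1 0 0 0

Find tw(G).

3

A width-3 tree decomposition is:
Bags: B1 = {0, 6, 9, 10}  B2 = {0, 5, 9, 10}  B3 = {0, 4, 5, 9}  B4 = {1, 4, 5, 9}  B5 = {1, 3, 4, 5}  B6 = {1, 2, 3, 4}  B7 = {1, 2, 3, 11}  B8 = {2, 3, 8, 11}  B9 = {2, 7, 8, 11}
Tree: B1–B2, B2–B3, B3–B4, B4–B5, B5–B6, B6–B7, B7–B8, B8–B9
Every bag has size at most 4, so the width is 4 − 1 = 3 and tw(G) ≤ 3. For the lower bound: the 4 vertex sets {0,6,10}, {9}, {5}, {1,2,3,4} are disjoint, each induces a connected subgraph, and every pair is joined by at least one edge of G. Contracting each set to a single vertex therefore yields K_{4} as a minor, and since treewidth is minor-monotone, tw(G) ≥ tw(K_{4}) = 3. Combining the bounds, tw(G) = 3.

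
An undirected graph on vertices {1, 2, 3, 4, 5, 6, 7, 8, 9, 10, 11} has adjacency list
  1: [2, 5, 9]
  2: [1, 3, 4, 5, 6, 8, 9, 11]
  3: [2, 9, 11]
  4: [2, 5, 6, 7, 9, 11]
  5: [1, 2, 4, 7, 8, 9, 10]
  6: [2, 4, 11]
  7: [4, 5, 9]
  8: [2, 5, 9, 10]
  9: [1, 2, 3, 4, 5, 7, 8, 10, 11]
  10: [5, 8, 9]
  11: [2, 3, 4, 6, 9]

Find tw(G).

A width-3 tree decomposition is:
Bags: B1 = {2, 4, 5, 9}  B2 = {2, 4, 9, 11}  B3 = {2, 5, 8, 9}  B4 = {2, 3, 9, 11}  B5 = {2, 4, 6, 11}  B6 = {5, 8, 9, 10}  B7 = {1, 2, 5, 9}  B8 = {4, 5, 7, 9}
Tree: B1–B2, B1–B3, B2–B4, B2–B5, B3–B6, B3–B7, B1–B8
Each bag holds 4 vertices, so the decomposition has width 3, which upper-bounds the treewidth. On the other hand G contains the 4-clique {2, 3, 9, 11}. A clique must lie in a single bag of any decomposition, so no decomposition can have width below 3. The upper and lower bounds meet at 3, so that is the treewidth.

3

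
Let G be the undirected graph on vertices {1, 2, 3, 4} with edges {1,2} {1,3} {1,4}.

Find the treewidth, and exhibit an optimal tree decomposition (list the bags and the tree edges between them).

Each bag holds 2 vertices, so the decomposition has width 1, which upper-bounds the treewidth. Any graph with an edge has treewidth ≥ 1, and G has the edge 4–1. Therefore the treewidth is 1.

Treewidth 1.
Bags: B1 = {1, 4}  B2 = {1, 3}  B3 = {1, 2}
Tree: B1–B2, B2–B3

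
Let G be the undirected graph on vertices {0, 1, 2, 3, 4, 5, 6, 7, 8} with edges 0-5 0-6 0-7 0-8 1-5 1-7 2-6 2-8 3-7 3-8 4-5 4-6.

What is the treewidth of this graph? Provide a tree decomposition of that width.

Each bag holds 4 vertices, so the decomposition has width 3, which upper-bounds the treewidth. For the lower bound: the 4 vertex sets {1,3,7}, {8}, {0}, {2,4,5,6} are disjoint, each induces a connected subgraph, and every pair is joined by at least one edge of G. Contracting each set to a single vertex therefore yields K_{4} as a minor, and since treewidth is minor-monotone, tw(G) ≥ tw(K_{4}) = 3. Combining the bounds, tw(G) = 3.

Treewidth 3.
One optimal decomposition is:
Bags: B1 = {1, 3, 7, 8}  B2 = {0, 1, 7, 8}  B3 = {0, 1, 5, 8}  B4 = {0, 2, 5, 8}  B5 = {0, 2, 5, 6}  B6 = {2, 4, 5, 6}
Tree: B1–B2, B2–B3, B3–B4, B4–B5, B5–B6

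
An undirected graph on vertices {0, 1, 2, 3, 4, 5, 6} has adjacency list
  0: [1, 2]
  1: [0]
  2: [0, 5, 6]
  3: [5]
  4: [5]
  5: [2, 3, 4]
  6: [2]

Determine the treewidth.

A width-1 tree decomposition is:
Bags: B1 = {3, 5}  B2 = {2, 5}  B3 = {4, 5}  B4 = {0, 2}  B5 = {2, 6}  B6 = {0, 1}
Tree: B1–B2, B2–B3, B2–B4, B4–B5, B4–B6
The largest bag has 2 vertices, giving width 1; this decomposition certifies tw(G) ≤ 1. Since G has at least one edge (e.g. 5–3), it is not an edgeless graph, so tw(G) ≥ 1. Combining the bounds, tw(G) = 1.

1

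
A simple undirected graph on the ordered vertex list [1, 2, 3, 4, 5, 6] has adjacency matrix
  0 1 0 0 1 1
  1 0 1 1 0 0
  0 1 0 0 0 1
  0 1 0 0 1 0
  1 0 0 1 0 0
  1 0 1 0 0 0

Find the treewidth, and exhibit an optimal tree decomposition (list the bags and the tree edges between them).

Treewidth 2.
One such decomposition:
Bags: B1 = {1, 3, 6}  B2 = {1, 2, 3}  B3 = {1, 2, 5}  B4 = {2, 4, 5}
Tree: B1–B2, B2–B3, B3–B4

Every bag has size at most 3, so the width is 3 − 1 = 2 and tw(G) ≤ 2. Since 6–3–2–1–6 is a cycle in G, G is not acyclic. Forests are exactly the graphs of treewidth ≤ 1, so tw(G) ≥ 2. Therefore the treewidth is 2.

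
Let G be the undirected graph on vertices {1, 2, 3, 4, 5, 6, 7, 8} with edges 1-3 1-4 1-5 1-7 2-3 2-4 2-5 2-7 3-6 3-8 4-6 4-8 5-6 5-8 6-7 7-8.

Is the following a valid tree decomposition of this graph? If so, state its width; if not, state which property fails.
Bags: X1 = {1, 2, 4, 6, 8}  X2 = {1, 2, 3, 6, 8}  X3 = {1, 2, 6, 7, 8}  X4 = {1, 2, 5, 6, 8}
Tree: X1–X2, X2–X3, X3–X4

Checking the three conditions: (i) the bags cover all of {1, 2, 3, 4, 5, 6, 7, 8}; (ii) for each edge, some bag contains both endpoints; (iii) the bags containing any fixed vertex form a subtree. All hold, so the decomposition is valid with width 5 − 1 = 4.

Yes; width 4.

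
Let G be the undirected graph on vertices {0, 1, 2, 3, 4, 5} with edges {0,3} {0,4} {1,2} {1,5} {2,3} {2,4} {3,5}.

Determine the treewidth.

2

A width-2 tree decomposition is:
Bags: B1 = {1, 3, 5}  B2 = {1, 2, 3}  B3 = {0, 2, 3}  B4 = {0, 2, 4}
Tree: B1–B2, B2–B3, B3–B4
The largest bag has 3 vertices, giving width 2; this decomposition certifies tw(G) ≤ 2. For the lower bound, G contains the cycle 5–1–2–3–5, so G is not a forest; only forests have treewidth ≤ 1, hence tw(G) ≥ 2. Therefore the treewidth is 2.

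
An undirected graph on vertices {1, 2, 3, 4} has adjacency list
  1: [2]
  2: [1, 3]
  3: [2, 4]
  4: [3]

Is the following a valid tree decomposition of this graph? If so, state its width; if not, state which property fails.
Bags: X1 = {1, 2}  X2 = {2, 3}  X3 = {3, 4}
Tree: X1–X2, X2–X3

Checking the three conditions: (i) the bags cover all of {1, 2, 3, 4}; (ii) for each edge, some bag contains both endpoints; (iii) the bags containing any fixed vertex form a subtree. All hold, so the decomposition is valid with width 2 − 1 = 1.

Yes; width 1.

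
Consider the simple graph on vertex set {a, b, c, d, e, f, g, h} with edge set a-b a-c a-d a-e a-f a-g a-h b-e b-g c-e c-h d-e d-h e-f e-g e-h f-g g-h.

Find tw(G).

A width-3 tree decomposition is:
Bags: B1 = {a, b, e, g}  B2 = {a, e, f, g}  B3 = {a, e, g, h}  B4 = {a, d, e, h}  B5 = {a, c, e, h}
Tree: B1–B2, B1–B3, B3–B4, B4–B5
Every bag has size at most 4, so the width is 4 − 1 = 3 and tw(G) ≤ 3. On the other hand G contains the 4-clique {a, d, e, h}. A clique must lie in a single bag of any decomposition, so no decomposition can have width below 3. The upper and lower bounds meet at 3, so that is the treewidth.

3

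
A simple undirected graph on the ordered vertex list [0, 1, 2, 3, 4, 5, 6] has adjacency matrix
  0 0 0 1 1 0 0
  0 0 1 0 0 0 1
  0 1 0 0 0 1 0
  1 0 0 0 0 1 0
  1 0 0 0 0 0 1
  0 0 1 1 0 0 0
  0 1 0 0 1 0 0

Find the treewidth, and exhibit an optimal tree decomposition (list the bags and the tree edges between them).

Treewidth 2.
Bags: B1 = {0, 3, 4}  B2 = {3, 4, 6}  B3 = {1, 3, 6}  B4 = {1, 2, 3}  B5 = {2, 3, 5}
Tree: B1–B2, B2–B3, B3–B4, B4–B5

The largest bag has 3 vertices, giving width 2; this decomposition certifies tw(G) ≤ 2. Since 3–0–4–6–1–2–5–3 is a cycle in G, G is not acyclic. Forests are exactly the graphs of treewidth ≤ 1, so tw(G) ≥ 2. Therefore the treewidth is 2.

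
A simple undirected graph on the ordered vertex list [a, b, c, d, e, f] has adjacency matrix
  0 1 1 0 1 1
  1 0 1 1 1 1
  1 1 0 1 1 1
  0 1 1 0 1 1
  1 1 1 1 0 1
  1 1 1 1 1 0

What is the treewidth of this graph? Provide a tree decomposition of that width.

Treewidth 4.
One such decomposition:
Bags: B1 = {a, b, c, e, f}  B2 = {b, c, d, e, f}
Tree: B1–B2

The largest bag has 5 vertices, giving width 4; this decomposition certifies tw(G) ≤ 4. For the lower bound, the 5 vertices {b, c, d, e, f} are pairwise adjacent, and any tree decomposition puts a clique entirely inside one bag — forcing width ≥ 4. Hence tw(G) = 4 exactly.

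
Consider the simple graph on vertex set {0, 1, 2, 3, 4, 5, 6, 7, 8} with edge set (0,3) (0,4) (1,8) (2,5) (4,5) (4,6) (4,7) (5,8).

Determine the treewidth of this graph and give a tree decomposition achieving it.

Treewidth 1.
One such decomposition:
Bags: B1 = {1, 8}  B2 = {5, 8}  B3 = {4, 5}  B4 = {2, 5}  B5 = {0, 4}  B6 = {4, 6}  B7 = {0, 3}  B8 = {4, 7}
Tree: B1–B2, B2–B3, B2–B4, B3–B5, B5–B6, B5–B7, B6–B8

The largest bag has 2 vertices, giving width 1; this decomposition certifies tw(G) ≤ 1. Since G has at least one edge (e.g. 1–8), it is not an edgeless graph, so tw(G) ≥ 1. The upper and lower bounds meet at 1, so that is the treewidth.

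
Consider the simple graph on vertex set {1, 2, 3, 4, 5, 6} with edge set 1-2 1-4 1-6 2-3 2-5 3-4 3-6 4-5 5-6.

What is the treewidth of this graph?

A width-3 tree decomposition is:
Bags: B1 = {1, 2, 3, 5}  B2 = {1, 3, 5, 6}  B3 = {1, 3, 4, 5}
Tree: B1–B2, B2–B3
Every bag has size at most 4, so the width is 4 − 1 = 3 and tw(G) ≤ 3. For the lower bound: the 4 vertex sets {2,5}, {1,6}, {3}, {4} are disjoint, each induces a connected subgraph, and every pair is joined by at least one edge of G. Contracting each set to a single vertex therefore yields K_{4} as a minor, and since treewidth is minor-monotone, tw(G) ≥ tw(K_{4}) = 3. Hence tw(G) = 3 exactly.

3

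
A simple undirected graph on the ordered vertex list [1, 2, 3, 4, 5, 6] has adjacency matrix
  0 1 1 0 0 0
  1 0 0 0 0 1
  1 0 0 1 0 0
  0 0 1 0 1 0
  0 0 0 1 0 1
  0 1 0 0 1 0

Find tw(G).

A width-2 tree decomposition is:
Bags: B1 = {1, 2, 3}  B2 = {2, 3, 6}  B3 = {3, 5, 6}  B4 = {3, 4, 5}
Tree: B1–B2, B2–B3, B3–B4
The largest bag has 3 vertices, giving width 2; this decomposition certifies tw(G) ≤ 2. Since 3–1–2–6–5–4–3 is a cycle in G, G is not acyclic. Forests are exactly the graphs of treewidth ≤ 1, so tw(G) ≥ 2. The upper and lower bounds meet at 2, so that is the treewidth.

2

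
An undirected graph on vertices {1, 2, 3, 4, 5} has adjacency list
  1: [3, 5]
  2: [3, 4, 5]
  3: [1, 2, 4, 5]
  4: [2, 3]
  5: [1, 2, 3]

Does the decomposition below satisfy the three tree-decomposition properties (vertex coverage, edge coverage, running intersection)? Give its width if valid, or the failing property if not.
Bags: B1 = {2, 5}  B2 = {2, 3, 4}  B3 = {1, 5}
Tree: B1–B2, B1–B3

A tree decomposition must satisfy three properties: every vertex lies in some bag; for every edge, both endpoints lie together in some bag; and for every vertex, the bags containing it form a connected subtree. Here edge (3,5) lies in no bag, so the decomposition is invalid.

No — edge (3,5) lies in no bag.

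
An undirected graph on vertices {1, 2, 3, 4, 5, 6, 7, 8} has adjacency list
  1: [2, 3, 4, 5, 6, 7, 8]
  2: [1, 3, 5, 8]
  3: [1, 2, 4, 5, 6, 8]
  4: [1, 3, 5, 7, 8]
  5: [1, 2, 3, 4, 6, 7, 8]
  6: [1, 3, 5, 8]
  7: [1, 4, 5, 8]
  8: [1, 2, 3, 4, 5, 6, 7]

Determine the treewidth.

A width-4 tree decomposition is:
Bags: B1 = {1, 3, 5, 6, 8}  B2 = {1, 3, 4, 5, 8}  B3 = {1, 4, 5, 7, 8}  B4 = {1, 2, 3, 5, 8}
Tree: B1–B2, B2–B3, B2–B4
Each bag holds 5 vertices, so the decomposition has width 4, which upper-bounds the treewidth. On the other hand G contains the 5-clique {1, 2, 3, 5, 8}. A clique must lie in a single bag of any decomposition, so no decomposition can have width below 4. Hence tw(G) = 4 exactly.

4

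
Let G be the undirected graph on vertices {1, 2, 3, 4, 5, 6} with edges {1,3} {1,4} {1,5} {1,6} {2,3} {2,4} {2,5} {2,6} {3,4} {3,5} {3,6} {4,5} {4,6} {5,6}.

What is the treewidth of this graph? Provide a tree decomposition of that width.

Treewidth 4.
One such decomposition:
Bags: B1 = {1, 3, 4, 5, 6}  B2 = {2, 3, 4, 5, 6}
Tree: B1–B2

Each bag holds 5 vertices, so the decomposition has width 4, which upper-bounds the treewidth. For the lower bound, the 5 vertices {1, 3, 4, 5, 6} are pairwise adjacent, and any tree decomposition puts a clique entirely inside one bag — forcing width ≥ 4. Combining the bounds, tw(G) = 4.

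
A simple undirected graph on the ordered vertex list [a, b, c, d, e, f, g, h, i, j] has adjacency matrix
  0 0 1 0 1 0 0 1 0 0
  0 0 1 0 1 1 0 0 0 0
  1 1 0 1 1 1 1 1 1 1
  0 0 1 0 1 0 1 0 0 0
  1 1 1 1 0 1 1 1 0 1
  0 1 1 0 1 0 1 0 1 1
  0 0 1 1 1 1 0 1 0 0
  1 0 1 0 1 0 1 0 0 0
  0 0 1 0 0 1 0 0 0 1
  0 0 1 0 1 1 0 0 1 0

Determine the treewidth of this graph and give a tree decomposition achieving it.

The largest bag has 4 vertices, giving width 3; this decomposition certifies tw(G) ≤ 3. Conversely, {c, d, e, g} is a clique of size 4, and the vertices of any clique must share a bag in every tree decomposition; so some bag has ≥ 4 vertices and tw(G) ≥ 3. The upper and lower bounds meet at 3, so that is the treewidth.

Treewidth 3.
One such decomposition:
Bags: B1 = {c, e, f, g}  B2 = {c, d, e, g}  B3 = {c, e, g, h}  B4 = {a, c, e, h}  B5 = {b, c, e, f}  B6 = {c, e, f, j}  B7 = {c, f, i, j}
Tree: B1–B2, B1–B3, B3–B4, B1–B5, B1–B6, B6–B7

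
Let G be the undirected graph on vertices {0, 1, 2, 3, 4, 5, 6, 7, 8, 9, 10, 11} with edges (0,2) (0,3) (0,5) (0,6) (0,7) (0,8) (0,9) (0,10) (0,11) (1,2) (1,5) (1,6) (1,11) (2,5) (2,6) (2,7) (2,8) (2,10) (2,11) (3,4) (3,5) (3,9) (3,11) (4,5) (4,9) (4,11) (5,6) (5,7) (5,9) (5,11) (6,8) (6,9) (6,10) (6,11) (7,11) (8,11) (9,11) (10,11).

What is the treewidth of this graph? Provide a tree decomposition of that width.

Treewidth 4.
One such decomposition:
Bags: B1 = {0, 2, 5, 6, 11}  B2 = {0, 5, 6, 9, 11}  B3 = {1, 2, 5, 6, 11}  B4 = {0, 2, 6, 8, 11}  B5 = {0, 3, 5, 9, 11}  B6 = {3, 4, 5, 9, 11}  B7 = {0, 2, 5, 7, 11}  B8 = {0, 2, 6, 10, 11}
Tree: B1–B2, B1–B3, B1–B4, B2–B5, B5–B6, B1–B7, B4–B8

The largest bag has 5 vertices, giving width 4; this decomposition certifies tw(G) ≤ 4. For the lower bound, the 5 vertices {0, 3, 5, 9, 11} are pairwise adjacent, and any tree decomposition puts a clique entirely inside one bag — forcing width ≥ 4. The upper and lower bounds meet at 4, so that is the treewidth.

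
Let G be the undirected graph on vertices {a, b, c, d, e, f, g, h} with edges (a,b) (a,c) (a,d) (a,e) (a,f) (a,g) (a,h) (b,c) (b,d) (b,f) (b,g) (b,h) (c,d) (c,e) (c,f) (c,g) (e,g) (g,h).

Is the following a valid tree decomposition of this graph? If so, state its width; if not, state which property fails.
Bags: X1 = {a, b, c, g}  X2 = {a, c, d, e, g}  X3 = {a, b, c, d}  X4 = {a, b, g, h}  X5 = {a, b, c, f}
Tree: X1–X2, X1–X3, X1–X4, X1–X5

A tree decomposition must satisfy three properties: every vertex lies in some bag; for every edge, both endpoints lie together in some bag; and for every vertex, the bags containing it form a connected subtree. Here bags containing vertex d are not connected in the tree, so the decomposition is invalid.

No — bags containing vertex d are not connected in the tree.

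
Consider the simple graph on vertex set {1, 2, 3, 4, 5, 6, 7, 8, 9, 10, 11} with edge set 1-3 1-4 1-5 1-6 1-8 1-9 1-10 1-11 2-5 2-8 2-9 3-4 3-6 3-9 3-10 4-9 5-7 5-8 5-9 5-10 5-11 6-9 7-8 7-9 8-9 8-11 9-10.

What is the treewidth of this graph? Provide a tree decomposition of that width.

Every bag has size at most 4, so the width is 4 − 1 = 3 and tw(G) ≤ 3. Conversely, {1, 5, 8, 9} is a clique of size 4, and the vertices of any clique must share a bag in every tree decomposition; so some bag has ≥ 4 vertices and tw(G) ≥ 3. Combining the bounds, tw(G) = 3.

Treewidth 3.
Bags: B1 = {1, 5, 8, 9}  B2 = {5, 7, 8, 9}  B3 = {1, 5, 9, 10}  B4 = {1, 3, 9, 10}  B5 = {1, 3, 6, 9}  B6 = {1, 3, 4, 9}  B7 = {1, 5, 8, 11}  B8 = {2, 5, 8, 9}
Tree: B1–B2, B1–B3, B3–B4, B4–B5, B4–B6, B1–B7, B1–B8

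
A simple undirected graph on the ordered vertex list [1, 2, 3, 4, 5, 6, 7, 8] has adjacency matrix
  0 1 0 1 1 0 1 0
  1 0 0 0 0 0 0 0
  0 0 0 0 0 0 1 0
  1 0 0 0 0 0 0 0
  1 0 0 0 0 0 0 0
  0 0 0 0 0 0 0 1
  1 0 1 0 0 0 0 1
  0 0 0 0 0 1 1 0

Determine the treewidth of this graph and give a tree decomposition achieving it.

Treewidth 1.
One optimal decomposition is:
Bags: B1 = {1, 5}  B2 = {1, 2}  B3 = {1, 7}  B4 = {7, 8}  B5 = {3, 7}  B6 = {6, 8}  B7 = {1, 4}
Tree: B1–B2, B2–B3, B3–B4, B4–B5, B4–B6, B1–B7

Each bag holds 2 vertices, so the decomposition has width 1, which upper-bounds the treewidth. G has an edge, so its treewidth is at least 1. Hence tw(G) = 1 exactly.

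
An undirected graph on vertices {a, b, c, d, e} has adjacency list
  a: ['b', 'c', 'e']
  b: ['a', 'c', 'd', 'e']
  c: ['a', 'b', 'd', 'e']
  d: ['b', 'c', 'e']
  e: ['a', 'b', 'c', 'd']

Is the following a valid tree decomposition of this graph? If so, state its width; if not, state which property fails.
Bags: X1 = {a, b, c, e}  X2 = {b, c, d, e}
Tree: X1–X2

Yes; width 3.

Checking the three conditions: (i) the bags cover all of {a, b, c, d, e}; (ii) for each edge, some bag contains both endpoints; (iii) the bags containing any fixed vertex form a subtree. All hold, so the decomposition is valid with width 4 − 1 = 3.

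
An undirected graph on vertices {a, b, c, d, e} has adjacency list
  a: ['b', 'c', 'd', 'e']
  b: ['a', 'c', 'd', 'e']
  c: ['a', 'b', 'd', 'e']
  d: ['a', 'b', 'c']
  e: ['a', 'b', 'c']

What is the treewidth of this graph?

A width-3 tree decomposition is:
Bags: B1 = {a, b, c, e}  B2 = {a, b, c, d}
Tree: B1–B2
The largest bag has 4 vertices, giving width 3; this decomposition certifies tw(G) ≤ 3. For the lower bound, the 4 vertices {a, b, c, d} are pairwise adjacent, and any tree decomposition puts a clique entirely inside one bag — forcing width ≥ 3. Therefore the treewidth is 3.

3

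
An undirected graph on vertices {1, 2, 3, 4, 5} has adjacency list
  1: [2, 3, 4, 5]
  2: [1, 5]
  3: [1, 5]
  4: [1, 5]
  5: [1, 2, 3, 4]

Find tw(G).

2

A width-2 tree decomposition is:
Bags: B1 = {1, 2, 5}  B2 = {1, 4, 5}  B3 = {1, 3, 5}
Tree: B1–B2, B2–B3
Each bag holds 3 vertices, so the decomposition has width 2, which upper-bounds the treewidth. Conversely, {1, 2, 5} is a clique of size 3, and the vertices of any clique must share a bag in every tree decomposition; so some bag has ≥ 3 vertices and tw(G) ≥ 2. Therefore the treewidth is 2.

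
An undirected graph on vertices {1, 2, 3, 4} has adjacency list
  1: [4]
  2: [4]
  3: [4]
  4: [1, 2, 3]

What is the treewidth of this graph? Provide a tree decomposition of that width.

Treewidth 1.
One optimal decomposition is:
Bags: B1 = {2, 4}  B2 = {1, 4}  B3 = {3, 4}
Tree: B1–B2, B2–B3

Every bag has size at most 2, so the width is 2 − 1 = 1 and tw(G) ≤ 1. Any graph with an edge has treewidth ≥ 1, and G has the edge 4–2. Hence tw(G) = 1 exactly.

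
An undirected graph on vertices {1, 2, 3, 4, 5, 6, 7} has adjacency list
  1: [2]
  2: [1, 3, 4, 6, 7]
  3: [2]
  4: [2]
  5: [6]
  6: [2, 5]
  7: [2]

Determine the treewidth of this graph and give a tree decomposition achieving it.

Treewidth 1.
Bags: B1 = {1, 2}  B2 = {2, 6}  B3 = {5, 6}  B4 = {2, 7}  B5 = {2, 3}  B6 = {2, 4}
Tree: B1–B2, B2–B3, B2–B4, B1–B5, B2–B6

Every bag has size at most 2, so the width is 2 − 1 = 1 and tw(G) ≤ 1. Any graph with an edge has treewidth ≥ 1, and G has the edge 1–2. Hence tw(G) = 1 exactly.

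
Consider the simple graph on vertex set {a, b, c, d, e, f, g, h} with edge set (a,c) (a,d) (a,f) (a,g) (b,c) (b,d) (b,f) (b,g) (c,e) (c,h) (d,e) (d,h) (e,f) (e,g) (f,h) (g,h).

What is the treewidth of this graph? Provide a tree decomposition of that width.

Treewidth 4.
Bags: B1 = {a, b, c, e, h}  B2 = {a, b, e, g, h}  B3 = {a, b, e, f, h}  B4 = {a, b, d, e, h}
Tree: B1–B2, B2–B3, B3–B4

The largest bag has 5 vertices, giving width 4; this decomposition certifies tw(G) ≤ 4. For the lower bound: the 5 vertex sets {b,c}, {e,g}, {f,h}, {a}, {d} are disjoint, each induces a connected subgraph, and every pair is joined by at least one edge of G. Contracting each set to a single vertex therefore yields K_{5} as a minor, and since treewidth is minor-monotone, tw(G) ≥ tw(K_{5}) = 4. Combining the bounds, tw(G) = 4.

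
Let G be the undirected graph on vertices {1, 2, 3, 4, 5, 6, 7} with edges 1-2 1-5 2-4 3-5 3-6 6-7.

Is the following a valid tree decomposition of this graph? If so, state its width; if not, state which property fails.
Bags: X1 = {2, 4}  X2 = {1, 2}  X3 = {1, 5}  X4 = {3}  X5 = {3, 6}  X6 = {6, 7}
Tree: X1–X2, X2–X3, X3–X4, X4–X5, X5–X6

No — edge (5,3) lies in no bag.

A tree decomposition must satisfy three properties: every vertex lies in some bag; for every edge, both endpoints lie together in some bag; and for every vertex, the bags containing it form a connected subtree. Here edge (5,3) lies in no bag, so the decomposition is invalid.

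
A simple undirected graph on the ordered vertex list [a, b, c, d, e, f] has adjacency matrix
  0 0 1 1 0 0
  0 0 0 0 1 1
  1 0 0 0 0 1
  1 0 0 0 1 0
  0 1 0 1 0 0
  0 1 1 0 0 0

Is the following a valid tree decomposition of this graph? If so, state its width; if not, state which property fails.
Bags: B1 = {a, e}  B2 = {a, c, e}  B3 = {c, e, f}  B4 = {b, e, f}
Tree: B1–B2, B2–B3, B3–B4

No — vertex d appears in no bag.

A tree decomposition must satisfy three properties: every vertex lies in some bag; for every edge, both endpoints lie together in some bag; and for every vertex, the bags containing it form a connected subtree. Here vertex d appears in no bag, so the decomposition is invalid.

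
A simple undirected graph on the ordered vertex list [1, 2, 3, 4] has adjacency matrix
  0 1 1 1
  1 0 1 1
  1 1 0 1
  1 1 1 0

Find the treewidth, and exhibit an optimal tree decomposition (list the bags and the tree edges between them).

With just one bag of size 4, the width is 4 − 1 = 3, so tw(G) ≤ 3. For the lower bound, the 4 vertices {1, 2, 3, 4} are pairwise adjacent, and any tree decomposition puts a clique entirely inside one bag — forcing width ≥ 3. Hence tw(G) = 3 exactly.

Treewidth 3.
Bags: B1 = {1, 2, 3, 4}
Tree: (single bag)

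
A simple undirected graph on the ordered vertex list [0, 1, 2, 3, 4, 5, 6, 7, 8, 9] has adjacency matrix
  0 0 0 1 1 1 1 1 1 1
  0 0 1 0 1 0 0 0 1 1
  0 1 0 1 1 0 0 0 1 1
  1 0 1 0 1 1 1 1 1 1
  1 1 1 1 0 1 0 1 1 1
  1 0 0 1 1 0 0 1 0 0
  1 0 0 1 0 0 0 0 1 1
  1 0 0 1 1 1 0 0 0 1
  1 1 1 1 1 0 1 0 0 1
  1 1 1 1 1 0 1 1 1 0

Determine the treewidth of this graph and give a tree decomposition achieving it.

Every bag has size at most 5, so the width is 5 − 1 = 4 and tw(G) ≤ 4. For the lower bound, the 5 vertices {1, 2, 4, 8, 9} are pairwise adjacent, and any tree decomposition puts a clique entirely inside one bag — forcing width ≥ 4. The upper and lower bounds meet at 4, so that is the treewidth.

Treewidth 4.
Bags: B1 = {2, 3, 4, 8, 9}  B2 = {0, 3, 4, 8, 9}  B3 = {0, 3, 4, 7, 9}  B4 = {0, 3, 6, 8, 9}  B5 = {0, 3, 4, 5, 7}  B6 = {1, 2, 4, 8, 9}
Tree: B1–B2, B2–B3, B2–B4, B3–B5, B1–B6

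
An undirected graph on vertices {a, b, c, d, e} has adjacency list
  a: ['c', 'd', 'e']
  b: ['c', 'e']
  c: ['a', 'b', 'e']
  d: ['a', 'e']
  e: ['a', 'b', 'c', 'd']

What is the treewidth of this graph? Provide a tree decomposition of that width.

Each bag holds 3 vertices, so the decomposition has width 2, which upper-bounds the treewidth. On the other hand G contains the 3-clique {a, d, e}. A clique must lie in a single bag of any decomposition, so no decomposition can have width below 2. Therefore the treewidth is 2.

Treewidth 2.
One such decomposition:
Bags: B1 = {a, d, e}  B2 = {a, c, e}  B3 = {b, c, e}
Tree: B1–B2, B2–B3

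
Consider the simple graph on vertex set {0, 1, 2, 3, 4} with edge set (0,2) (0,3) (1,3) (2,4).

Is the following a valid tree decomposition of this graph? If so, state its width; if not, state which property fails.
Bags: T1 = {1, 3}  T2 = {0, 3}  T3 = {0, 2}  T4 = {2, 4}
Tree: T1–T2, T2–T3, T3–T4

Every vertex of G appears in some bag (union = {0, 1, 2, 3, 4}); every edge is covered by a bag; and for each vertex v the set of bags containing v is connected in the bag tree. The decomposition is therefore valid. The largest bag has 2 vertices, so the width is 1.

Yes; width 1.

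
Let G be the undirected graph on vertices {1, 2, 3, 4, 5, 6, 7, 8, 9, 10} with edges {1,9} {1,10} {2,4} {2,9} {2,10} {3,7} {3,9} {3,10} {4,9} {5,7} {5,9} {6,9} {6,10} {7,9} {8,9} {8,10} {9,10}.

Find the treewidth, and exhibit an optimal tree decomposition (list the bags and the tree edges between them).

Each bag holds 3 vertices, so the decomposition has width 2, which upper-bounds the treewidth. Conversely, {1, 9, 10} is a clique of size 3, and the vertices of any clique must share a bag in every tree decomposition; so some bag has ≥ 3 vertices and tw(G) ≥ 2. Combining the bounds, tw(G) = 2.

Treewidth 2.
One optimal decomposition is:
Bags: B1 = {1, 9, 10}  B2 = {3, 9, 10}  B3 = {8, 9, 10}  B4 = {6, 9, 10}  B5 = {2, 9, 10}  B6 = {3, 7, 9}  B7 = {2, 4, 9}  B8 = {5, 7, 9}
Tree: B1–B2, B2–B3, B3–B4, B1–B5, B2–B6, B5–B7, B6–B8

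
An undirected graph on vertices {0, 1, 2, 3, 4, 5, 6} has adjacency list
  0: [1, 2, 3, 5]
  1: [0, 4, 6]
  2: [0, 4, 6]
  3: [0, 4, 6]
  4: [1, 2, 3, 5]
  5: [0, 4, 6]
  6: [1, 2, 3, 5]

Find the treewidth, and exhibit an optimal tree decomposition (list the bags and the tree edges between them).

Treewidth 3.
Bags: B1 = {0, 2, 4, 6}  B2 = {0, 1, 4, 6}  B3 = {0, 3, 4, 6}  B4 = {0, 4, 5, 6}
Tree: B1–B2, B2–B3, B3–B4

Every bag has size at most 4, so the width is 4 − 1 = 3 and tw(G) ≤ 3. For the lower bound: the 4 vertex sets {2,6}, {0,1}, {4}, {3} are disjoint, each induces a connected subgraph, and every pair is joined by at least one edge of G. Contracting each set to a single vertex therefore yields K_{4} as a minor, and since treewidth is minor-monotone, tw(G) ≥ tw(K_{4}) = 3. The upper and lower bounds meet at 3, so that is the treewidth.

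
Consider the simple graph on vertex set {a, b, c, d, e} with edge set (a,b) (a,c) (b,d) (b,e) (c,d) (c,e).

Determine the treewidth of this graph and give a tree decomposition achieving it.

Treewidth 2.
One such decomposition:
Bags: B1 = {a, b, c}  B2 = {b, c, d}  B3 = {b, c, e}
Tree: B1–B2, B2–B3

The largest bag has 3 vertices, giving width 2; this decomposition certifies tw(G) ≤ 2. The edges c–a–b–d–c form a cycle, so G is not a tree and its treewidth is at least 2. Therefore the treewidth is 2.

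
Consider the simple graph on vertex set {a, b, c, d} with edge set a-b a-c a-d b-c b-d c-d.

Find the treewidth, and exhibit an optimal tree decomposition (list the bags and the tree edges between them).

A single bag containing all 4 vertices is trivially a valid decomposition of width 3. For the lower bound, the 4 vertices {a, b, c, d} are pairwise adjacent, and any tree decomposition puts a clique entirely inside one bag — forcing width ≥ 3. Combining the bounds, tw(G) = 3.

Treewidth 3.
Bags: B1 = {a, b, c, d}
Tree: (single bag)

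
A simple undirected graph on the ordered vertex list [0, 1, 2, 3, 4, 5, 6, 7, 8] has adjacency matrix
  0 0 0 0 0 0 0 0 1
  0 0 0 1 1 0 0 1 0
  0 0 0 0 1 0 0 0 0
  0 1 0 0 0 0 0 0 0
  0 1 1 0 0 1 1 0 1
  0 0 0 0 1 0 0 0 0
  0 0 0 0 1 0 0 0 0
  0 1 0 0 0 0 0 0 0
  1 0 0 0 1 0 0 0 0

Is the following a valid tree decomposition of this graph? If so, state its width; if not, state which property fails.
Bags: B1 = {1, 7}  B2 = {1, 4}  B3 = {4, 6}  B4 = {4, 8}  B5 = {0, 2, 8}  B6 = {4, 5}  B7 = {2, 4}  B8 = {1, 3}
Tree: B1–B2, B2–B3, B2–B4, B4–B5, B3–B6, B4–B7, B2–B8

No — bags containing vertex 2 are not connected in the tree.

A tree decomposition must satisfy three properties: every vertex lies in some bag; for every edge, both endpoints lie together in some bag; and for every vertex, the bags containing it form a connected subtree. Here bags containing vertex 2 are not connected in the tree, so the decomposition is invalid.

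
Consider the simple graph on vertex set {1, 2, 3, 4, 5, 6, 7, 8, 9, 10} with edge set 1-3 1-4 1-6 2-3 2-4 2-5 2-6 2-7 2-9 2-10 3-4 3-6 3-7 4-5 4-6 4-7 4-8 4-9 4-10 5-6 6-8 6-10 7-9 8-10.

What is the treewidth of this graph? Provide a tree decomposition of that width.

Treewidth 3.
One optimal decomposition is:
Bags: B1 = {2, 3, 4, 7}  B2 = {2, 4, 7, 9}  B3 = {2, 3, 4, 6}  B4 = {2, 4, 6, 10}  B5 = {1, 3, 4, 6}  B6 = {4, 6, 8, 10}  B7 = {2, 4, 5, 6}
Tree: B1–B2, B1–B3, B3–B4, B3–B5, B4–B6, B3–B7

Every bag has size at most 4, so the width is 4 − 1 = 3 and tw(G) ≤ 3. On the other hand G contains the 4-clique {4, 6, 8, 10}. A clique must lie in a single bag of any decomposition, so no decomposition can have width below 3. Therefore the treewidth is 3.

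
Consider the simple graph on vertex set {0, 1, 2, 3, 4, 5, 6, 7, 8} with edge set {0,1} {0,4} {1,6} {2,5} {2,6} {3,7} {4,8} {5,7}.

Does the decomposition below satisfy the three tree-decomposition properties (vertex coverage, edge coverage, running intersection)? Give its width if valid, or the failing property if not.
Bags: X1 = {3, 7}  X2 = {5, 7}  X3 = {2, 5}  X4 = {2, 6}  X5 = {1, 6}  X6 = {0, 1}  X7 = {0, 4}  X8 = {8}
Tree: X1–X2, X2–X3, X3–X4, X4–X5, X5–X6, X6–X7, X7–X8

A tree decomposition must satisfy three properties: every vertex lies in some bag; for every edge, both endpoints lie together in some bag; and for every vertex, the bags containing it form a connected subtree. Here edge (4,8) lies in no bag, so the decomposition is invalid.

No — edge (4,8) lies in no bag.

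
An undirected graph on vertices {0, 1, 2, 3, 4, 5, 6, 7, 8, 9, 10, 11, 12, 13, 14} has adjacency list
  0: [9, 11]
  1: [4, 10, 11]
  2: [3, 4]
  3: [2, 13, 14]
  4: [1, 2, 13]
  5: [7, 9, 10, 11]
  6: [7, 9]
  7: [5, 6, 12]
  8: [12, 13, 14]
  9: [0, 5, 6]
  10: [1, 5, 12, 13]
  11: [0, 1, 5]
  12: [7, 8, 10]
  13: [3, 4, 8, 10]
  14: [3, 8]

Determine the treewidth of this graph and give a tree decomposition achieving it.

Every bag has size at most 4, so the width is 4 − 1 = 3 and tw(G) ≤ 3. For the lower bound: the 4 vertex sets {0,6,9}, {11}, {5}, {1,7,10,12} are disjoint, each induces a connected subgraph, and every pair is joined by at least one edge of G. Contracting each set to a single vertex therefore yields K_{4} as a minor, and since treewidth is minor-monotone, tw(G) ≥ tw(K_{4}) = 3. The upper and lower bounds meet at 3, so that is the treewidth.

Treewidth 3.
Bags: B1 = {0, 6, 9, 11}  B2 = {5, 6, 9, 11}  B3 = {5, 6, 7, 11}  B4 = {1, 5, 7, 11}  B5 = {1, 5, 7, 10}  B6 = {1, 7, 10, 12}  B7 = {1, 4, 10, 12}  B8 = {4, 10, 12, 13}  B9 = {4, 8, 12, 13}  B10 = {2, 4, 8, 13}  B11 = {2, 3, 8, 13}  B12 = {2, 3, 8, 14}
Tree: B1–B2, B2–B3, B3–B4, B4–B5, B5–B6, B6–B7, B7–B8, B8–B9, B9–B10, B10–B11, B11–B12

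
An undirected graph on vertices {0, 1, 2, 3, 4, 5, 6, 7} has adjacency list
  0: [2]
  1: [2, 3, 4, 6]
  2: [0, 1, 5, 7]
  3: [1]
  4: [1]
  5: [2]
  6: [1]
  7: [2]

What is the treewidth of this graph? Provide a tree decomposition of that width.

Treewidth 1.
One such decomposition:
Bags: B1 = {1, 4}  B2 = {1, 2}  B3 = {0, 2}  B4 = {2, 5}  B5 = {2, 7}  B6 = {1, 3}  B7 = {1, 6}
Tree: B1–B2, B2–B3, B3–B4, B3–B5, B1–B6, B2–B7

The largest bag has 2 vertices, giving width 1; this decomposition certifies tw(G) ≤ 1. Any graph with an edge has treewidth ≥ 1, and G has the edge 4–1. Hence tw(G) = 1 exactly.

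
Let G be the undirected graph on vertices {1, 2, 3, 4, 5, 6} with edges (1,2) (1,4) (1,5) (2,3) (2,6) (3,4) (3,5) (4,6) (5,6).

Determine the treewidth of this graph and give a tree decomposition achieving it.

The largest bag has 4 vertices, giving width 3; this decomposition certifies tw(G) ≤ 3. For the lower bound: the 4 vertex sets {1,5}, {3,4}, {2}, {6} are disjoint, each induces a connected subgraph, and every pair is joined by at least one edge of G. Contracting each set to a single vertex therefore yields K_{4} as a minor, and since treewidth is minor-monotone, tw(G) ≥ tw(K_{4}) = 3. Therefore the treewidth is 3.

Treewidth 3.
One such decomposition:
Bags: B1 = {1, 2, 4, 5}  B2 = {2, 3, 4, 5}  B3 = {2, 4, 5, 6}
Tree: B1–B2, B2–B3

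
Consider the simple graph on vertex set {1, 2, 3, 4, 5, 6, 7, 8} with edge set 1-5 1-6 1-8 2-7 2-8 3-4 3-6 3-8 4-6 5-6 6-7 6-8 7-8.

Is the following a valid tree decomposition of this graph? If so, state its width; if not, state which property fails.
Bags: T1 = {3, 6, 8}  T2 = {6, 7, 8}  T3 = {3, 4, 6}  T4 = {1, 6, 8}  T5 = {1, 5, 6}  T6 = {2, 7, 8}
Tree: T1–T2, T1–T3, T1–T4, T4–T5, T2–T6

Checking the three conditions: (i) the bags cover all of {1, 2, 3, 4, 5, 6, 7, 8}; (ii) for each edge, some bag contains both endpoints; (iii) the bags containing any fixed vertex form a subtree. All hold, so the decomposition is valid with width 3 − 1 = 2.

Yes; width 2.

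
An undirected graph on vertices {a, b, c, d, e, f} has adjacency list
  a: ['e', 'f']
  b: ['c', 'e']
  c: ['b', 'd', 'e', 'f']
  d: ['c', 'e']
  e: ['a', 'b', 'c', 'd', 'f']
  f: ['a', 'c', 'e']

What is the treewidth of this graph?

2

A width-2 tree decomposition is:
Bags: B1 = {a, e, f}  B2 = {c, e, f}  B3 = {b, c, e}  B4 = {c, d, e}
Tree: B1–B2, B2–B3, B2–B4
Each bag holds 3 vertices, so the decomposition has width 2, which upper-bounds the treewidth. For the lower bound, the 3 vertices {c, d, e} are pairwise adjacent, and any tree decomposition puts a clique entirely inside one bag — forcing width ≥ 2. Therefore the treewidth is 2.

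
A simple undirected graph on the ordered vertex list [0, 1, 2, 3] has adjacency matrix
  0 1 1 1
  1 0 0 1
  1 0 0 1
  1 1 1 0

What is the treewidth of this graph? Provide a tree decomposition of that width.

Every bag has size at most 3, so the width is 3 − 1 = 2 and tw(G) ≤ 2. Conversely, {0, 1, 3} is a clique of size 3, and the vertices of any clique must share a bag in every tree decomposition; so some bag has ≥ 3 vertices and tw(G) ≥ 2. Hence tw(G) = 2 exactly.

Treewidth 2.
One optimal decomposition is:
Bags: B1 = {0, 2, 3}  B2 = {0, 1, 3}
Tree: B1–B2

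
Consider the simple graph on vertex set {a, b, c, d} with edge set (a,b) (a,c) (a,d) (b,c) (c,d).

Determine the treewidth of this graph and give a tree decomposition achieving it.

Every bag has size at most 3, so the width is 3 − 1 = 2 and tw(G) ≤ 2. On the other hand G contains the 3-clique {a, c, d}. A clique must lie in a single bag of any decomposition, so no decomposition can have width below 2. Hence tw(G) = 2 exactly.

Treewidth 2.
One optimal decomposition is:
Bags: B1 = {a, c, d}  B2 = {a, b, c}
Tree: B1–B2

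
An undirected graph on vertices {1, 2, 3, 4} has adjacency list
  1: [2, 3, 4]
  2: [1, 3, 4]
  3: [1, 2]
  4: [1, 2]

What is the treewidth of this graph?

A width-2 tree decomposition is:
Bags: B1 = {1, 2, 4}  B2 = {1, 2, 3}
Tree: B1–B2
Every bag has size at most 3, so the width is 3 − 1 = 2 and tw(G) ≤ 2. For the lower bound, the 3 vertices {1, 2, 3} are pairwise adjacent, and any tree decomposition puts a clique entirely inside one bag — forcing width ≥ 2. Therefore the treewidth is 2.

2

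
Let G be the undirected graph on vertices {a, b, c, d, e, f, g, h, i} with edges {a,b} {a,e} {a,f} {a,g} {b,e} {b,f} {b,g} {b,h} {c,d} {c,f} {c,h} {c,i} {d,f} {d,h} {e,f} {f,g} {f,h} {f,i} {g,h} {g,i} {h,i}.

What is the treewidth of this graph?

3

A width-3 tree decomposition is:
Bags: B1 = {f, g, h, i}  B2 = {c, f, h, i}  B3 = {c, d, f, h}  B4 = {b, f, g, h}  B5 = {a, b, f, g}  B6 = {a, b, e, f}
Tree: B1–B2, B2–B3, B1–B4, B4–B5, B5–B6
Each bag holds 4 vertices, so the decomposition has width 3, which upper-bounds the treewidth. Conversely, {a, b, e, f} is a clique of size 4, and the vertices of any clique must share a bag in every tree decomposition; so some bag has ≥ 4 vertices and tw(G) ≥ 3. Hence tw(G) = 3 exactly.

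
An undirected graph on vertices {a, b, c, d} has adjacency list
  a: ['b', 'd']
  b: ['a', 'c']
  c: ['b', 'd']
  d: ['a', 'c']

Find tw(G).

2

A width-2 tree decomposition is:
Bags: B1 = {a, c, d}  B2 = {a, b, c}
Tree: B1–B2
The largest bag has 3 vertices, giving width 2; this decomposition certifies tw(G) ≤ 2. The edges a–d–c–b–a form a cycle, so G is not a tree and its treewidth is at least 2. The upper and lower bounds meet at 2, so that is the treewidth.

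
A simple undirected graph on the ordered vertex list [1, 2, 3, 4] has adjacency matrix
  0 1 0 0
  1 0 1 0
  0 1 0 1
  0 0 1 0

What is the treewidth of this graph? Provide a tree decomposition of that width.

Every bag has size at most 2, so the width is 2 − 1 = 1 and tw(G) ≤ 1. Any graph with an edge has treewidth ≥ 1, and G has the edge 4–3. Combining the bounds, tw(G) = 1.

Treewidth 1.
Bags: B1 = {3, 4}  B2 = {2, 3}  B3 = {1, 2}
Tree: B1–B2, B2–B3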